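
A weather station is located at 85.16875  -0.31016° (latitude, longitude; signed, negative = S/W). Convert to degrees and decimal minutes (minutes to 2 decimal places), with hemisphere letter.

Latitude: fractional part 0.168750 → 10.1250 minutes
Longitude is negative → W; |value| = 0.310160
Longitude: 0° + 0.310160 × 60 = 0° 18.6096′

85° 10.13′ N, 0° 18.61′ W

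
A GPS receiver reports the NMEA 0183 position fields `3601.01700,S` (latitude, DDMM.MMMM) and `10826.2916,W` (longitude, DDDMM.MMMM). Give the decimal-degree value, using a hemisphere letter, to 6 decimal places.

Lat: split at 2 digits → 36° and 1.017′; 36 + 1.017/60 = 36.0169500
λ: degrees = first 3 digits = 108, minutes = 26.2916; 108 + 26.2916/60 = 108.4381933

36.016950° S, 108.438193° W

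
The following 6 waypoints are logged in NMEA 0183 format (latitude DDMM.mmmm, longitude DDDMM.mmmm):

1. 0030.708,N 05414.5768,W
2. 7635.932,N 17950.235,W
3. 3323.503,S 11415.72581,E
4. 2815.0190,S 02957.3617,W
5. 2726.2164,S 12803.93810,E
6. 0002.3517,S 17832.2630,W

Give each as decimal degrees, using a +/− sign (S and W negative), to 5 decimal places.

Point 1:
  Latitude: split at 2 digits → 00° and 30.708′; 0 + 30.708/60 = 0.511800
  N → positive
  Lon: degrees = first 3 digits = 54, minutes = 14.5768; 54 + 14.5768/60 = 54.242947
  W ⇒ negate
Point 2:
  φ: split at 2 digits → 76° and 35.932′; 76 + 35.932/60 = 76.598867
  N → positive
  λ: split at 3 digits → 179° and 50.235′; 179 + 50.235/60 = 179.837250
  W ⇒ negate
Point 3:
  φ: degrees = first 2 digits = 33, minutes = 23.503; 33 + 23.503/60 = 33.391717
  hemisphere S, so the sign is −
  Longitude: split at 3 digits → 114° and 15.72581′; 114 + 15.72581/60 = 114.262097
  E → positive
Point 4:
  Lat: split at 2 digits → 28° and 15.019′; 28 + 15.019/60 = 28.250317
  hemisphere S, so the sign is −
  Longitude: degrees = first 3 digits = 29, minutes = 57.3617; 29 + 57.3617/60 = 29.956028
  W ⇒ negate
Point 5:
  φ: split at 2 digits → 27° and 26.2164′; 27 + 26.2164/60 = 27.436940
  S → negative
  λ: split at 3 digits → 128° and 3.9381′; 128 + 3.9381/60 = 128.065635
  E → positive
Point 6:
  Latitude: split at 2 digits → 00° and 2.3517′; 0 + 2.3517/60 = 0.039195
  S → negative
  Lon: degrees = first 3 digits = 178, minutes = 32.263; 178 + 32.263/60 = 178.537717
  W → negative

1. 0.51180, -54.24295
2. 76.59887, -179.83725
3. -33.39172, 114.26210
4. -28.25032, -29.95603
5. -27.43694, 128.06564
6. -0.03920, -178.53772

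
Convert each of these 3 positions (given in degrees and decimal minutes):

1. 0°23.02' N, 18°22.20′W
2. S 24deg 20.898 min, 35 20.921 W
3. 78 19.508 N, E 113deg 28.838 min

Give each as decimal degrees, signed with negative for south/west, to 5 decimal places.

1. 0.38367, -18.37000
2. -24.34830, -35.34868
3. 78.32513, 113.48063

Point 1:
  φ: 23.02′ = 0.383667°; total 0.383667
  N → positive
  λ: 18 + 22.2/60 = 18.370000
  W ⇒ negate
Point 2:
  Lat: 20.898′ = 0.348300°; total 24.348300
  S ⇒ negate
  Lon: 20.921′ = 0.348683°; total 35.348683
  hemisphere W, so the sign is −
Point 3:
  Lat: 78 + 19.508/60 = 78.325133
  N → positive
  λ: 28.838′ = 0.480633°; total 113.480633
  E ⇒ keep positive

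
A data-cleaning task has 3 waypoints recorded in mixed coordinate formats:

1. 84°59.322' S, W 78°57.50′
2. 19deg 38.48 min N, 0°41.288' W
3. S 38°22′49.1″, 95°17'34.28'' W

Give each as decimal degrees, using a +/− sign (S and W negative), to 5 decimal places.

Point 1:
  φ: 84 + 59.322/60 = 84.988700
  hemisphere S, so the sign is −
  Lon: 78 + 57.5/60 = 78.958333
  W ⇒ negate
Point 2:
  φ: 38.48′ = 0.641333°; total 19.641333
  N → positive
  Longitude: 41.288′ = 0.688133°; total 0.688133
  hemisphere W, so the sign is −
Point 3:
  Lat: 38 + 22/60 + 49.1/3600 = 38.380306
  S ⇒ negate
  Longitude: 17′ + 34.28″ = 17.57133′; 95 + 17.57133/60 = 95.292856
  W → negative

1. -84.98870, -78.95833
2. 19.64133, -0.68813
3. -38.38031, -95.29286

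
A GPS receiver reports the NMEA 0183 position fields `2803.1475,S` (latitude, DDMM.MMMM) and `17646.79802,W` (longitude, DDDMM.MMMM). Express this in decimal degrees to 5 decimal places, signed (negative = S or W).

-28.05246, -176.77997

φ: split at 2 digits → 28° and 3.1475′; 28 + 3.1475/60 = 28.052458
S → negative
Longitude: split at 3 digits → 176° and 46.79802′; 176 + 46.79802/60 = 176.779967
W ⇒ negate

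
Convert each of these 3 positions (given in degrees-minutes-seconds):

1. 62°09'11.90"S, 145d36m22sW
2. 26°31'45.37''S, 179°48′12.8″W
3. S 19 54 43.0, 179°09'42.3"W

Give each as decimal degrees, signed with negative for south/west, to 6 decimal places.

1. -62.153306, -145.606111
2. -26.529269, -179.803556
3. -19.911944, -179.161750

Point 1:
  Latitude: 9′ + 11.9″ = 9.19833′; 62 + 9.19833/60 = 62.1533056
  S ⇒ negate
  λ: 145 + 36/60 + 22/3600 = 145.6061111
  W ⇒ negate
Point 2:
  φ: 31′ + 45.37″ = 31.75617′; 26 + 31.75617/60 = 26.5292694
  S → negative
  Longitude: 179 + 48/60 + 12.8/3600 = 179.8035556
  W ⇒ negate
Point 3:
  Lat: 19 + 54/60 + 43/3600 = 19.9119444
  hemisphere S, so the sign is −
  λ: 9′ + 42.3″ = 9.70500′; 179 + 9.70500/60 = 179.1617500
  W → negative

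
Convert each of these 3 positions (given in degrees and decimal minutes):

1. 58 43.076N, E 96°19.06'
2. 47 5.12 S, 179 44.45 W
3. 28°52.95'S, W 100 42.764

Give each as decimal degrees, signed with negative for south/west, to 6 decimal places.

Point 1:
  Lat: 58 + 43.076/60 = 58.7179333
  N → positive
  λ: 96 + 19.06/60 = 96.3176667
  E → positive
Point 2:
  Latitude: 47 + 5.12/60 = 47.0853333
  hemisphere S, so the sign is −
  Lon: 44.45′ = 0.740833°; total 179.7408333
  hemisphere W, so the sign is −
Point 3:
  Lat: 28 + 52.95/60 = 28.8825000
  S → negative
  Lon: 42.764′ = 0.712733°; total 100.7127333
  W ⇒ negate

1. 58.717933, 96.317667
2. -47.085333, -179.740833
3. -28.882500, -100.712733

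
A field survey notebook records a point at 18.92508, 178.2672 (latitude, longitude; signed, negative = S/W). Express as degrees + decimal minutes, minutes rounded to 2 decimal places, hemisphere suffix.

φ: minutes = (18.925080 − 18) × 60 = 55.5048
Longitude: minutes = (178.267200 − 178) × 60 = 16.0320

18° 55.50′ N, 178° 16.03′ E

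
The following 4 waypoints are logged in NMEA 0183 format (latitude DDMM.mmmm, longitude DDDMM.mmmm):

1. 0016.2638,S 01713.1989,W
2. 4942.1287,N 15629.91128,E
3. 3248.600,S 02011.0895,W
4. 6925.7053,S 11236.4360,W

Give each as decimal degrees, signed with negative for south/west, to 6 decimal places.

1. -0.271063, -17.219982
2. 49.702145, 156.498521
3. -32.810000, -20.184825
4. -69.428422, -112.607267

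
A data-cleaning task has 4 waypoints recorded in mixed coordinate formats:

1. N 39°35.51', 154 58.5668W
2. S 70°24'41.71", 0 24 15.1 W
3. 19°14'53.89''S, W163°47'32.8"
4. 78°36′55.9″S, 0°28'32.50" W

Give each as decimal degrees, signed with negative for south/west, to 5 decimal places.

1. 39.59183, -154.97611
2. -70.41159, -0.40419
3. -19.24830, -163.79244
4. -78.61553, -0.47569

Point 1:
  Lat: 39 + 35.51/60 = 39.591833
  N ⇒ keep positive
  Longitude: 154 + 58.5668/60 = 154.976113
  W ⇒ negate
Point 2:
  Latitude: 24′ + 41.71″ = 24.69517′; 70 + 24.69517/60 = 70.411586
  hemisphere S, so the sign is −
  Lon: 0° + 24/60 + 15.1/3600 = 0 + 0.400000 + 0.004194 = 0.404194
  hemisphere W, so the sign is −
Point 3:
  φ: 19° + 14/60 + 53.89/3600 = 19 + 0.233333 + 0.014969 = 19.248303
  S → negative
  Lon: 47′ + 32.8″ = 47.54667′; 163 + 47.54667/60 = 163.792444
  hemisphere W, so the sign is −
Point 4:
  Lat: 78° + 36/60 + 55.9/3600 = 78 + 0.600000 + 0.015528 = 78.615528
  S ⇒ negate
  Longitude: 0 + 28/60 + 32.5/3600 = 0.475694
  W ⇒ negate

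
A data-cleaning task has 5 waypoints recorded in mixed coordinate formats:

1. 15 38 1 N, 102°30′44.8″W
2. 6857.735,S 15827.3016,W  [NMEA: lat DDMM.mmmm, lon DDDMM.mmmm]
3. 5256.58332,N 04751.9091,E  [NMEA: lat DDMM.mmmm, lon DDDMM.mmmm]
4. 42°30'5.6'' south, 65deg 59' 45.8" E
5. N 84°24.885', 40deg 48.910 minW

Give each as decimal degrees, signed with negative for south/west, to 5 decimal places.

1. 15.63361, -102.51244
2. -68.96225, -158.45503
3. 52.94306, 47.86515
4. -42.50156, 65.99606
5. 84.41475, -40.81517

Point 1:
  Latitude: 38′ + 1″ = 38.01667′; 15 + 38.01667/60 = 15.633611
  N → positive
  λ: 30′ + 44.8″ = 30.74667′; 102 + 30.74667/60 = 102.512444
  W → negative
Point 2:
  φ: degrees = first 2 digits = 68, minutes = 57.735; 68 + 57.735/60 = 68.962250
  S ⇒ negate
  Lon: degrees = first 3 digits = 158, minutes = 27.3016; 158 + 27.3016/60 = 158.455027
  hemisphere W, so the sign is −
Point 3:
  Lat: degrees = first 2 digits = 52, minutes = 56.58332; 52 + 56.58332/60 = 52.943055
  N ⇒ keep positive
  Longitude: degrees = first 3 digits = 47, minutes = 51.9091; 47 + 51.9091/60 = 47.865152
  E ⇒ keep positive
Point 4:
  φ: 42° + 30/60 + 5.6/3600 = 42 + 0.500000 + 0.001556 = 42.501556
  hemisphere S, so the sign is −
  Longitude: 65 + 59/60 + 45.8/3600 = 65.996056
  E ⇒ keep positive
Point 5:
  φ: 24.885′ = 0.414750°; total 84.414750
  N → positive
  Longitude: 40 + 48.91/60 = 40.815167
  hemisphere W, so the sign is −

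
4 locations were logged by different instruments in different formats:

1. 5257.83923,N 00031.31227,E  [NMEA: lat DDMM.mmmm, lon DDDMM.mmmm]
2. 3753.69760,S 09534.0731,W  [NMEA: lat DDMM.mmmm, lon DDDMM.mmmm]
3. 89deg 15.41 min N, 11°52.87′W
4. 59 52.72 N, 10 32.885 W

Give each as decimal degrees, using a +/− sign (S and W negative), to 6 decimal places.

1. 52.963987, 0.521871
2. -37.894960, -95.567885
3. 89.256833, -11.881167
4. 59.878667, -10.548083

Point 1:
  φ: split at 2 digits → 52° and 57.83923′; 52 + 57.83923/60 = 52.9639872
  N → positive
  λ: split at 3 digits → 000° and 31.31227′; 0 + 31.31227/60 = 0.5218712
  E → positive
Point 2:
  Lat: split at 2 digits → 37° and 53.6976′; 37 + 53.6976/60 = 37.8949600
  S → negative
  λ: split at 3 digits → 095° and 34.0731′; 95 + 34.0731/60 = 95.5678850
  hemisphere W, so the sign is −
Point 3:
  φ: 89 + 15.41/60 = 89.2568333
  N ⇒ keep positive
  Lon: 11 + 52.87/60 = 11.8811667
  W ⇒ negate
Point 4:
  Latitude: 52.72′ = 0.878667°; total 59.8786667
  N → positive
  Lon: 10 + 32.885/60 = 10.5480833
  hemisphere W, so the sign is −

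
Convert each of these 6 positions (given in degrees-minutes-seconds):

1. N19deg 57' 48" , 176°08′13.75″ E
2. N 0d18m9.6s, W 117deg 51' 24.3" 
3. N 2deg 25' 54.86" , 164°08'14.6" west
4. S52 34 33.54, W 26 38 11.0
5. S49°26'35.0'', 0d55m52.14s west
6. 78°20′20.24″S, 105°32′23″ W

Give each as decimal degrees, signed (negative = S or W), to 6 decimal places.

Point 1:
  φ: 57′ + 48″ = 57.80000′; 19 + 57.80000/60 = 19.9633333
  N ⇒ keep positive
  Lon: 176 + 8/60 + 13.75/3600 = 176.1371528
  E → positive
Point 2:
  Lat: 0° + 18/60 + 9.6/3600 = 0 + 0.300000 + 0.002667 = 0.3026667
  N ⇒ keep positive
  Longitude: 117° + 51/60 + 24.3/3600 = 117 + 0.850000 + 0.006750 = 117.8567500
  W ⇒ negate
Point 3:
  Lat: 2° + 25/60 + 54.86/3600 = 2 + 0.416667 + 0.015239 = 2.4319056
  N → positive
  Longitude: 8′ + 14.6″ = 8.24333′; 164 + 8.24333/60 = 164.1373889
  W → negative
Point 4:
  φ: 52° + 34/60 + 33.54/3600 = 52 + 0.566667 + 0.009317 = 52.5759833
  hemisphere S, so the sign is −
  Longitude: 26 + 38/60 + 11/3600 = 26.6363889
  hemisphere W, so the sign is −
Point 5:
  Lat: 49° + 26/60 + 35/3600 = 49 + 0.433333 + 0.009722 = 49.4430556
  S ⇒ negate
  Lon: 0° + 55/60 + 52.14/3600 = 0 + 0.916667 + 0.014483 = 0.9311500
  hemisphere W, so the sign is −
Point 6:
  φ: 78° + 20/60 + 20.24/3600 = 78 + 0.333333 + 0.005622 = 78.3389556
  S → negative
  Lon: 32′ + 23″ = 32.38333′; 105 + 32.38333/60 = 105.5397222
  W → negative

1. 19.963333, 176.137153
2. 0.302667, -117.856750
3. 2.431906, -164.137389
4. -52.575983, -26.636389
5. -49.443056, -0.931150
6. -78.338956, -105.539722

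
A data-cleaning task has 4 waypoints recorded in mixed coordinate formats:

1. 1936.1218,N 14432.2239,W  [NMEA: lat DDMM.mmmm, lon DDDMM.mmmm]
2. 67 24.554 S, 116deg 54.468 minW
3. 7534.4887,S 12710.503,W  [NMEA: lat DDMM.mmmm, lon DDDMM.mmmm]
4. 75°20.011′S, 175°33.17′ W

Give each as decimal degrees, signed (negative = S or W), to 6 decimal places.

Point 1:
  Lat: split at 2 digits → 19° and 36.1218′; 19 + 36.1218/60 = 19.6020300
  N ⇒ keep positive
  Lon: degrees = first 3 digits = 144, minutes = 32.2239; 144 + 32.2239/60 = 144.5370650
  W → negative
Point 2:
  Latitude: 24.554′ = 0.409233°; total 67.4092333
  hemisphere S, so the sign is −
  Longitude: 116 + 54.468/60 = 116.9078000
  hemisphere W, so the sign is −
Point 3:
  φ: degrees = first 2 digits = 75, minutes = 34.4887; 75 + 34.4887/60 = 75.5748117
  S → negative
  λ: degrees = first 3 digits = 127, minutes = 10.503; 127 + 10.503/60 = 127.1750500
  W ⇒ negate
Point 4:
  Lat: 75 + 20.011/60 = 75.3335167
  S ⇒ negate
  Lon: 33.17′ = 0.552833°; total 175.5528333
  hemisphere W, so the sign is −

1. 19.602030, -144.537065
2. -67.409233, -116.907800
3. -75.574812, -127.175050
4. -75.333517, -175.552833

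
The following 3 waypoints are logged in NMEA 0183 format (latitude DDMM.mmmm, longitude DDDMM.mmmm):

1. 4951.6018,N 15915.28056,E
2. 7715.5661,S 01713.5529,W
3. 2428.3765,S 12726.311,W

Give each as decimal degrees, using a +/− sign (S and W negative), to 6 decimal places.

1. 49.860030, 159.254676
2. -77.259435, -17.225882
3. -24.472942, -127.438517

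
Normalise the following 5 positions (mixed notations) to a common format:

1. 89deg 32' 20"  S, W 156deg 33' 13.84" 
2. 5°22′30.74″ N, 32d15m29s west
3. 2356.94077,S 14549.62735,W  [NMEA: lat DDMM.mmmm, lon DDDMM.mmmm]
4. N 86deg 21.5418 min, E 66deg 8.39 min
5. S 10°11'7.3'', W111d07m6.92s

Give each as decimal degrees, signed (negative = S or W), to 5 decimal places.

1. -89.53889, -156.55384
2. 5.37521, -32.25806
3. -23.94901, -145.82712
4. 86.35903, 66.13983
5. -10.18536, -111.11859

Point 1:
  Lat: 32′ + 20″ = 32.33333′; 89 + 32.33333/60 = 89.538889
  hemisphere S, so the sign is −
  λ: 33′ + 13.84″ = 33.23067′; 156 + 33.23067/60 = 156.553844
  hemisphere W, so the sign is −
Point 2:
  φ: 5 + 22/60 + 30.74/3600 = 5.375206
  N → positive
  λ: 32° + 15/60 + 29/3600 = 32 + 0.250000 + 0.008056 = 32.258056
  W ⇒ negate
Point 3:
  Lat: degrees = first 2 digits = 23, minutes = 56.94077; 23 + 56.94077/60 = 23.949013
  S ⇒ negate
  λ: degrees = first 3 digits = 145, minutes = 49.62735; 145 + 49.62735/60 = 145.827123
  W ⇒ negate
Point 4:
  φ: 86 + 21.5418/60 = 86.359030
  N → positive
  Lon: 8.39′ = 0.139833°; total 66.139833
  E → positive
Point 5:
  φ: 10° + 11/60 + 7.3/3600 = 10 + 0.183333 + 0.002028 = 10.185361
  S ⇒ negate
  Longitude: 111° + 7/60 + 6.92/3600 = 111 + 0.116667 + 0.001922 = 111.118589
  hemisphere W, so the sign is −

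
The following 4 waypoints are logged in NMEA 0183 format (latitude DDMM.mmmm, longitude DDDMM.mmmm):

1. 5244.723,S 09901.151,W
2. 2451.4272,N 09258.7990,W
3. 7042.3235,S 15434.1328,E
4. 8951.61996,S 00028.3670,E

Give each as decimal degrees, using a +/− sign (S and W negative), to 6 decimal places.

Point 1:
  φ: degrees = first 2 digits = 52, minutes = 44.723; 52 + 44.723/60 = 52.7453833
  hemisphere S, so the sign is −
  Lon: degrees = first 3 digits = 99, minutes = 1.151; 99 + 1.151/60 = 99.0191833
  hemisphere W, so the sign is −
Point 2:
  φ: split at 2 digits → 24° and 51.4272′; 24 + 51.4272/60 = 24.8571200
  N → positive
  Lon: split at 3 digits → 092° and 58.799′; 92 + 58.799/60 = 92.9799833
  W ⇒ negate
Point 3:
  Lat: split at 2 digits → 70° and 42.3235′; 70 + 42.3235/60 = 70.7053917
  S → negative
  Lon: split at 3 digits → 154° and 34.1328′; 154 + 34.1328/60 = 154.5688800
  E → positive
Point 4:
  Latitude: split at 2 digits → 89° and 51.61996′; 89 + 51.61996/60 = 89.8603327
  S → negative
  Lon: degrees = first 3 digits = 0, minutes = 28.367; 0 + 28.367/60 = 0.4727833
  E → positive

1. -52.745383, -99.019183
2. 24.857120, -92.979983
3. -70.705392, 154.568880
4. -89.860333, 0.472783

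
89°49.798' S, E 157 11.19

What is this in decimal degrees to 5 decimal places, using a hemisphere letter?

89.82997° S, 157.18650° E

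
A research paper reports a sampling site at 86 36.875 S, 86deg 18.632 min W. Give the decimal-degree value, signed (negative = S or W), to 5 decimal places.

Latitude: 36.875′ = 0.614583°; total 86.614583
hemisphere S, so the sign is −
λ: 86 + 18.632/60 = 86.310533
W → negative

-86.61458, -86.31053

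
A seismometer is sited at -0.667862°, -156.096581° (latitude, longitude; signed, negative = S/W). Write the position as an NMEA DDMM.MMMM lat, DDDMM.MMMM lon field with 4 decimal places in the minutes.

Latitude is negative → S; |value| = 0.667862
φ: minutes = (0.667862 − 0) × 60 = 40.071720
Longitude is negative → W; |value| = 156.096581
λ: 156° + 0.096581 × 60 = 156° 5.794860′

0040.0717,S / 15605.7949,W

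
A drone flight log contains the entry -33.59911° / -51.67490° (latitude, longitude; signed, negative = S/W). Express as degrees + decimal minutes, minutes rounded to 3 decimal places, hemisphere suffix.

33° 35.947′ S, 51° 40.494′ W

Latitude is negative → S; |value| = 33.599110
Lat: minutes = (33.599110 − 33) × 60 = 35.94660
Longitude is negative → W; |value| = 51.674900
Lon: minutes = (51.674900 − 51) × 60 = 40.49400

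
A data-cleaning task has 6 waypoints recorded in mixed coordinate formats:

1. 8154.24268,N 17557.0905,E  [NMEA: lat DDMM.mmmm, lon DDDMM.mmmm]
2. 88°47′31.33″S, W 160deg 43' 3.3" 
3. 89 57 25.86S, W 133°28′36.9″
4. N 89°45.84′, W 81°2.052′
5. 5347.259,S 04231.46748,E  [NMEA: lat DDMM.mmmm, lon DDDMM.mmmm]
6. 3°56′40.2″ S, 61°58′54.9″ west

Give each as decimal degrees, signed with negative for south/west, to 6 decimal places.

1. 81.904045, 175.951508
2. -88.792036, -160.717583
3. -89.957183, -133.476917
4. 89.764000, -81.034200
5. -53.787650, 42.524458
6. -3.944500, -61.981917

Point 1:
  Latitude: degrees = first 2 digits = 81, minutes = 54.24268; 81 + 54.24268/60 = 81.9040447
  N ⇒ keep positive
  Lon: degrees = first 3 digits = 175, minutes = 57.0905; 175 + 57.0905/60 = 175.9515083
  E ⇒ keep positive
Point 2:
  Lat: 88° + 47/60 + 31.33/3600 = 88 + 0.783333 + 0.008703 = 88.7920361
  S → negative
  Lon: 43′ + 3.3″ = 43.05500′; 160 + 43.05500/60 = 160.7175833
  hemisphere W, so the sign is −
Point 3:
  Lat: 57′ + 25.86″ = 57.43100′; 89 + 57.43100/60 = 89.9571833
  S ⇒ negate
  Longitude: 133° + 28/60 + 36.9/3600 = 133 + 0.466667 + 0.010250 = 133.4769167
  hemisphere W, so the sign is −
Point 4:
  Lat: 89 + 45.84/60 = 89.7640000
  N → positive
  Lon: 2.052′ = 0.034200°; total 81.0342000
  hemisphere W, so the sign is −
Point 5:
  Latitude: degrees = first 2 digits = 53, minutes = 47.259; 53 + 47.259/60 = 53.7876500
  S → negative
  Longitude: split at 3 digits → 042° and 31.46748′; 42 + 31.46748/60 = 42.5244580
  E → positive
Point 6:
  Latitude: 3° + 56/60 + 40.2/3600 = 3 + 0.933333 + 0.011167 = 3.9445000
  S → negative
  λ: 58′ + 54.9″ = 58.91500′; 61 + 58.91500/60 = 61.9819167
  W ⇒ negate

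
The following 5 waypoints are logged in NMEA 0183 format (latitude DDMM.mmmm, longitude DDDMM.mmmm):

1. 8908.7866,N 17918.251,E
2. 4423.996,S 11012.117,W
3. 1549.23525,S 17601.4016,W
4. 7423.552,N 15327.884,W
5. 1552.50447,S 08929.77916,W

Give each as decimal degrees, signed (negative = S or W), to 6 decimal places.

Point 1:
  φ: degrees = first 2 digits = 89, minutes = 8.7866; 89 + 8.7866/60 = 89.1464433
  N ⇒ keep positive
  Lon: split at 3 digits → 179° and 18.251′; 179 + 18.251/60 = 179.3041833
  E → positive
Point 2:
  Latitude: degrees = first 2 digits = 44, minutes = 23.996; 44 + 23.996/60 = 44.3999333
  S ⇒ negate
  Longitude: split at 3 digits → 110° and 12.117′; 110 + 12.117/60 = 110.2019500
  W ⇒ negate
Point 3:
  Lat: split at 2 digits → 15° and 49.23525′; 15 + 49.23525/60 = 15.8205875
  S → negative
  Longitude: degrees = first 3 digits = 176, minutes = 1.4016; 176 + 1.4016/60 = 176.0233600
  W → negative
Point 4:
  φ: split at 2 digits → 74° and 23.552′; 74 + 23.552/60 = 74.3925333
  N → positive
  Lon: degrees = first 3 digits = 153, minutes = 27.884; 153 + 27.884/60 = 153.4647333
  W → negative
Point 5:
  φ: split at 2 digits → 15° and 52.50447′; 15 + 52.50447/60 = 15.8750745
  S → negative
  λ: degrees = first 3 digits = 89, minutes = 29.77916; 89 + 29.77916/60 = 89.4963193
  W ⇒ negate

1. 89.146443, 179.304183
2. -44.399933, -110.201950
3. -15.820588, -176.023360
4. 74.392533, -153.464733
5. -15.875075, -89.496319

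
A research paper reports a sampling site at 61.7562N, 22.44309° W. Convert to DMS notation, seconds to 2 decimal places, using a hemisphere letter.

61°45′22.32″ N, 22°26′35.12″ W

Lat: 0.756200° → 45.37200′; 0.37200 × 60 = 22.3200″
Lon: 0.443090° → 26.58540′; 0.58540 × 60 = 35.1240″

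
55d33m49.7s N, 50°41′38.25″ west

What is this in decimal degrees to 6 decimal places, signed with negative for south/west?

Latitude: 33′ + 49.7″ = 33.82833′; 55 + 33.82833/60 = 55.5638056
N ⇒ keep positive
Longitude: 50° + 41/60 + 38.25/3600 = 50 + 0.683333 + 0.010625 = 50.6939583
W → negative

55.563806, -50.693958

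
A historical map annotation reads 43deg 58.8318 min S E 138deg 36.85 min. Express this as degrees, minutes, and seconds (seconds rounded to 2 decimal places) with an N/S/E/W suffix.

Latitude: 58.83180′ → 58′ and 0.83180 × 60 = 49.9080″
Lon: 36.85000′ → 36′ and 0.85000 × 60 = 51.0000″

43°58′49.91″ S, 138°36′51.00″ E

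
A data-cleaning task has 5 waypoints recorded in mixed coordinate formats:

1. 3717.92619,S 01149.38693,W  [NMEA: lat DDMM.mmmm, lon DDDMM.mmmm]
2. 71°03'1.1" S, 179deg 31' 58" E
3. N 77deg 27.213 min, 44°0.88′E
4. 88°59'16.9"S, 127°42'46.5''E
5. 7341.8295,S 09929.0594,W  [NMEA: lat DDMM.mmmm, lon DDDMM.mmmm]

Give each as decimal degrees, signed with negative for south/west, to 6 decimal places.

1. -37.298770, -11.823116
2. -71.050306, 179.532778
3. 77.453550, 44.014667
4. -88.988028, 127.712917
5. -73.697158, -99.484323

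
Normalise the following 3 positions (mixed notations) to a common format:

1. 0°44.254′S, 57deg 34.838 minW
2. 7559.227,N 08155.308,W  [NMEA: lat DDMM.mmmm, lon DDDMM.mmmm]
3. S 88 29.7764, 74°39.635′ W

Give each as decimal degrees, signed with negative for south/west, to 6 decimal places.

1. -0.737567, -57.580633
2. 75.987117, -81.921800
3. -88.496273, -74.660583

Point 1:
  Latitude: 0 + 44.254/60 = 0.7375667
  S → negative
  Lon: 34.838′ = 0.580633°; total 57.5806333
  W ⇒ negate
Point 2:
  Latitude: degrees = first 2 digits = 75, minutes = 59.227; 75 + 59.227/60 = 75.9871167
  N ⇒ keep positive
  λ: degrees = first 3 digits = 81, minutes = 55.308; 81 + 55.308/60 = 81.9218000
  W ⇒ negate
Point 3:
  Lat: 29.7764′ = 0.496273°; total 88.4962733
  S → negative
  λ: 74 + 39.635/60 = 74.6605833
  W → negative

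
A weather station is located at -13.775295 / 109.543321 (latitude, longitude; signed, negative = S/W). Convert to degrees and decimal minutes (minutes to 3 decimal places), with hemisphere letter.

13° 46.518′ S, 109° 32.599′ E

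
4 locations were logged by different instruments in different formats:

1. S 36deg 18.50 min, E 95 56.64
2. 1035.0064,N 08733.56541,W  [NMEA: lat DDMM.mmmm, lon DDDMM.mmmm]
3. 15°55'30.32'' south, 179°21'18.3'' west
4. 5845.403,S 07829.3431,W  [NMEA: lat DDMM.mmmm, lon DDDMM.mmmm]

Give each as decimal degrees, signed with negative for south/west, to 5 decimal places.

Point 1:
  Latitude: 18.5′ = 0.308333°; total 36.308333
  S ⇒ negate
  Longitude: 56.64′ = 0.944000°; total 95.944000
  E → positive
Point 2:
  Latitude: degrees = first 2 digits = 10, minutes = 35.0064; 10 + 35.0064/60 = 10.583440
  N ⇒ keep positive
  Longitude: degrees = first 3 digits = 87, minutes = 33.56541; 87 + 33.56541/60 = 87.559424
  W → negative
Point 3:
  Latitude: 15 + 55/60 + 30.32/3600 = 15.925089
  S → negative
  Longitude: 179° + 21/60 + 18.3/3600 = 179 + 0.350000 + 0.005083 = 179.355083
  hemisphere W, so the sign is −
Point 4:
  φ: degrees = first 2 digits = 58, minutes = 45.403; 58 + 45.403/60 = 58.756717
  hemisphere S, so the sign is −
  λ: split at 3 digits → 078° and 29.3431′; 78 + 29.3431/60 = 78.489052
  W → negative

1. -36.30833, 95.94400
2. 10.58344, -87.55942
3. -15.92509, -179.35508
4. -58.75672, -78.48905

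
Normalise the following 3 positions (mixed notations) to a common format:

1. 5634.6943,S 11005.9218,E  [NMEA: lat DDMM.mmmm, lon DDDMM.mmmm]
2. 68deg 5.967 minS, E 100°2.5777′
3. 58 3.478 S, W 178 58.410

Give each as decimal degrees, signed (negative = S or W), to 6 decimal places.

Point 1:
  φ: split at 2 digits → 56° and 34.6943′; 56 + 34.6943/60 = 56.5782383
  hemisphere S, so the sign is −
  Lon: degrees = first 3 digits = 110, minutes = 5.9218; 110 + 5.9218/60 = 110.0986967
  E ⇒ keep positive
Point 2:
  φ: 5.967′ = 0.099450°; total 68.0994500
  S → negative
  λ: 2.5777′ = 0.042962°; total 100.0429617
  E ⇒ keep positive
Point 3:
  φ: 58 + 3.478/60 = 58.0579667
  S → negative
  λ: 178 + 58.41/60 = 178.9735000
  W ⇒ negate

1. -56.578238, 110.098697
2. -68.099450, 100.042962
3. -58.057967, -178.973500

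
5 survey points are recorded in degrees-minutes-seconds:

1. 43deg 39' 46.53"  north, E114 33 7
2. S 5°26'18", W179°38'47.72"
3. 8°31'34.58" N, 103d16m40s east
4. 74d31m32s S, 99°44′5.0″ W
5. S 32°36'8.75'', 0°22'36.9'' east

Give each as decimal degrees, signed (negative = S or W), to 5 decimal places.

Point 1:
  Lat: 43 + 39/60 + 46.53/3600 = 43.662925
  N → positive
  Longitude: 114 + 33/60 + 7/3600 = 114.551944
  E ⇒ keep positive
Point 2:
  Lat: 26′ + 18″ = 26.30000′; 5 + 26.30000/60 = 5.438333
  S ⇒ negate
  Lon: 179 + 38/60 + 47.72/3600 = 179.646589
  W ⇒ negate
Point 3:
  φ: 8° + 31/60 + 34.58/3600 = 8 + 0.516667 + 0.009606 = 8.526272
  N ⇒ keep positive
  Lon: 103 + 16/60 + 40/3600 = 103.277778
  E → positive
Point 4:
  Lat: 31′ + 32″ = 31.53333′; 74 + 31.53333/60 = 74.525556
  hemisphere S, so the sign is −
  Longitude: 44′ + 5″ = 44.08333′; 99 + 44.08333/60 = 99.734722
  W ⇒ negate
Point 5:
  Latitude: 32° + 36/60 + 8.75/3600 = 32 + 0.600000 + 0.002431 = 32.602431
  S → negative
  Longitude: 0 + 22/60 + 36.9/3600 = 0.376917
  E → positive

1. 43.66293, 114.55194
2. -5.43833, -179.64659
3. 8.52627, 103.27778
4. -74.52556, -99.73472
5. -32.60243, 0.37692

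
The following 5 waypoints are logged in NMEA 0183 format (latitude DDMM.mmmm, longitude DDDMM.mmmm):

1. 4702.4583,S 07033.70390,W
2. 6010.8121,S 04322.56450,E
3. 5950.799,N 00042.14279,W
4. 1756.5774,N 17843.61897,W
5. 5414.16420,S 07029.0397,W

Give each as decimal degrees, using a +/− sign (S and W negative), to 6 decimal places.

1. -47.040972, -70.561732
2. -60.180202, 43.376075
3. 59.846650, -0.702380
4. 17.942957, -178.726983
5. -54.236070, -70.483995

Point 1:
  Lat: degrees = first 2 digits = 47, minutes = 2.4583; 47 + 2.4583/60 = 47.0409717
  hemisphere S, so the sign is −
  Lon: split at 3 digits → 070° and 33.7039′; 70 + 33.7039/60 = 70.5617317
  W → negative
Point 2:
  Latitude: degrees = first 2 digits = 60, minutes = 10.8121; 60 + 10.8121/60 = 60.1802017
  S ⇒ negate
  Lon: split at 3 digits → 043° and 22.5645′; 43 + 22.5645/60 = 43.3760750
  E ⇒ keep positive
Point 3:
  Latitude: split at 2 digits → 59° and 50.799′; 59 + 50.799/60 = 59.8466500
  N ⇒ keep positive
  λ: split at 3 digits → 000° and 42.14279′; 0 + 42.14279/60 = 0.7023798
  W → negative
Point 4:
  Lat: split at 2 digits → 17° and 56.5774′; 17 + 56.5774/60 = 17.9429567
  N ⇒ keep positive
  Longitude: degrees = first 3 digits = 178, minutes = 43.61897; 178 + 43.61897/60 = 178.7269828
  W ⇒ negate
Point 5:
  Latitude: degrees = first 2 digits = 54, minutes = 14.1642; 54 + 14.1642/60 = 54.2360700
  hemisphere S, so the sign is −
  Lon: split at 3 digits → 070° and 29.0397′; 70 + 29.0397/60 = 70.4839950
  hemisphere W, so the sign is −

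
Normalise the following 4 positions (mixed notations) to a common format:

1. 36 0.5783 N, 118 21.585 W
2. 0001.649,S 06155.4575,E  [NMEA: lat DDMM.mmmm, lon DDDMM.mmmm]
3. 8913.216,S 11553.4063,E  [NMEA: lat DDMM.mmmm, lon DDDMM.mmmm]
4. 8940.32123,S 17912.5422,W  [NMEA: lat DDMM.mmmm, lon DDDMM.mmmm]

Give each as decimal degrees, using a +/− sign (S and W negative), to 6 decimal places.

1. 36.009638, -118.359750
2. -0.027483, 61.924292
3. -89.220267, 115.890105
4. -89.672021, -179.209037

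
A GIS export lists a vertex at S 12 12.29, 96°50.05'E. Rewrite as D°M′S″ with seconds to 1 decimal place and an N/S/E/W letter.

Lat: 12.29000′ → 12′ and 0.29000 × 60 = 17.400″
Lon: 50.05000′ → 50′ and 0.05000 × 60 = 3.000″

12°12′17.4″ S, 96°50′3.0″ E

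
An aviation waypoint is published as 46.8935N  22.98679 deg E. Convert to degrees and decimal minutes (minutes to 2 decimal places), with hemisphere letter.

φ: minutes = (46.893500 − 46) × 60 = 53.6100
λ: minutes = (22.986790 − 22) × 60 = 59.2074

46° 53.61′ N, 22° 59.21′ E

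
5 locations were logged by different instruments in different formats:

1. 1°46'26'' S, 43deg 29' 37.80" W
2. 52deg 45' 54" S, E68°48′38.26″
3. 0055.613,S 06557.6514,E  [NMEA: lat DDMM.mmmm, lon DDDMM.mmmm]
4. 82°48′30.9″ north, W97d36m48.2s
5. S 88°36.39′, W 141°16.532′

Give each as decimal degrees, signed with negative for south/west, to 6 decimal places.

1. -1.773889, -43.493833
2. -52.765000, 68.810628
3. -0.926883, 65.960857
4. 82.808583, -97.613389
5. -88.606500, -141.275533

Point 1:
  Latitude: 1 + 46/60 + 26/3600 = 1.7738889
  S → negative
  λ: 43 + 29/60 + 37.8/3600 = 43.4938333
  W ⇒ negate
Point 2:
  Latitude: 45′ + 54″ = 45.90000′; 52 + 45.90000/60 = 52.7650000
  S ⇒ negate
  λ: 68 + 48/60 + 38.26/3600 = 68.8106278
  E → positive
Point 3:
  Lat: split at 2 digits → 00° and 55.613′; 0 + 55.613/60 = 0.9268833
  hemisphere S, so the sign is −
  Lon: degrees = first 3 digits = 65, minutes = 57.6514; 65 + 57.6514/60 = 65.9608567
  E → positive
Point 4:
  φ: 82 + 48/60 + 30.9/3600 = 82.8085833
  N → positive
  Lon: 97 + 36/60 + 48.2/3600 = 97.6133889
  hemisphere W, so the sign is −
Point 5:
  Latitude: 36.39′ = 0.606500°; total 88.6065000
  S → negative
  Lon: 16.532′ = 0.275533°; total 141.2755333
  W ⇒ negate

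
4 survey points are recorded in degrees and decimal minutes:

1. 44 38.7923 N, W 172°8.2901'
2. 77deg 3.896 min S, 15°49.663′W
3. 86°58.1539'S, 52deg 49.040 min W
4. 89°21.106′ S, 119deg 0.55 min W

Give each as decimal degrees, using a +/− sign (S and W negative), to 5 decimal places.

Point 1:
  Lat: 38.7923′ = 0.646538°; total 44.646538
  N ⇒ keep positive
  Lon: 172 + 8.2901/60 = 172.138168
  hemisphere W, so the sign is −
Point 2:
  φ: 77 + 3.896/60 = 77.064933
  S → negative
  λ: 15 + 49.663/60 = 15.827717
  W ⇒ negate
Point 3:
  Lat: 58.1539′ = 0.969232°; total 86.969232
  S ⇒ negate
  Lon: 52 + 49.04/60 = 52.817333
  W → negative
Point 4:
  Lat: 89 + 21.106/60 = 89.351767
  S ⇒ negate
  λ: 119 + 0.55/60 = 119.009167
  W → negative

1. 44.64654, -172.13817
2. -77.06493, -15.82772
3. -86.96923, -52.81733
4. -89.35177, -119.00917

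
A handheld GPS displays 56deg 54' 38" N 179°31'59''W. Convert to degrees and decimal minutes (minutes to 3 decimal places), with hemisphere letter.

56° 54.633′ N, 179° 31.983′ W

Lat: seconds/60 = 0.63333; minutes = 54 + 0.63333 = 54.63333
λ: seconds/60 = 0.98333; minutes = 31 + 0.98333 = 31.98333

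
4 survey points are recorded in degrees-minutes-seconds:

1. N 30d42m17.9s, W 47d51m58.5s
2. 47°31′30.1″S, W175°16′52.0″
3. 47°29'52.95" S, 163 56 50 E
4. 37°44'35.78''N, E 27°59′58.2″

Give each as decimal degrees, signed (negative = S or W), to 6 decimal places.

Point 1:
  φ: 42′ + 17.9″ = 42.29833′; 30 + 42.29833/60 = 30.7049722
  N ⇒ keep positive
  Longitude: 47° + 51/60 + 58.5/3600 = 47 + 0.850000 + 0.016250 = 47.8662500
  W ⇒ negate
Point 2:
  Lat: 31′ + 30.1″ = 31.50167′; 47 + 31.50167/60 = 47.5250278
  S ⇒ negate
  Lon: 16′ + 52″ = 16.86667′; 175 + 16.86667/60 = 175.2811111
  W ⇒ negate
Point 3:
  Lat: 47° + 29/60 + 52.95/3600 = 47 + 0.483333 + 0.014708 = 47.4980417
  S → negative
  Lon: 163 + 56/60 + 50/3600 = 163.9472222
  E ⇒ keep positive
Point 4:
  Latitude: 37° + 44/60 + 35.78/3600 = 37 + 0.733333 + 0.009939 = 37.7432722
  N → positive
  λ: 27° + 59/60 + 58.2/3600 = 27 + 0.983333 + 0.016167 = 27.9995000
  E → positive

1. 30.704972, -47.866250
2. -47.525028, -175.281111
3. -47.498042, 163.947222
4. 37.743272, 27.999500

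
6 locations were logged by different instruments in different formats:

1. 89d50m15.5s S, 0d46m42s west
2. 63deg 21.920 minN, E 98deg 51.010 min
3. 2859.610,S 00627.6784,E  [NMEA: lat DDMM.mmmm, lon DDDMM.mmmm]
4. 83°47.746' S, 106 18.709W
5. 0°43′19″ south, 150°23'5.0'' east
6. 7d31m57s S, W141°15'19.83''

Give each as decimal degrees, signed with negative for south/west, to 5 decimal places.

Point 1:
  Latitude: 89 + 50/60 + 15.5/3600 = 89.837639
  S ⇒ negate
  λ: 46′ + 42″ = 46.70000′; 0 + 46.70000/60 = 0.778333
  hemisphere W, so the sign is −
Point 2:
  φ: 63 + 21.92/60 = 63.365333
  N ⇒ keep positive
  Lon: 51.01′ = 0.850167°; total 98.850167
  E ⇒ keep positive
Point 3:
  φ: degrees = first 2 digits = 28, minutes = 59.61; 28 + 59.61/60 = 28.993500
  S → negative
  Longitude: degrees = first 3 digits = 6, minutes = 27.6784; 6 + 27.6784/60 = 6.461307
  E ⇒ keep positive
Point 4:
  φ: 47.746′ = 0.795767°; total 83.795767
  S ⇒ negate
  Longitude: 18.709′ = 0.311817°; total 106.311817
  W ⇒ negate
Point 5:
  Latitude: 0° + 43/60 + 19/3600 = 0 + 0.716667 + 0.005278 = 0.721944
  hemisphere S, so the sign is −
  Longitude: 150° + 23/60 + 5/3600 = 150 + 0.383333 + 0.001389 = 150.384722
  E ⇒ keep positive
Point 6:
  Latitude: 31′ + 57″ = 31.95000′; 7 + 31.95000/60 = 7.532500
  S ⇒ negate
  λ: 15′ + 19.83″ = 15.33050′; 141 + 15.33050/60 = 141.255508
  W ⇒ negate

1. -89.83764, -0.77833
2. 63.36533, 98.85017
3. -28.99350, 6.46131
4. -83.79577, -106.31182
5. -0.72194, 150.38472
6. -7.53250, -141.25551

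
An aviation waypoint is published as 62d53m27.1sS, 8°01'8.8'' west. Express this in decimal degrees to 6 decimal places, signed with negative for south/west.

-62.890861, -8.019111

Lat: 62° + 53/60 + 27.1/3600 = 62 + 0.883333 + 0.007528 = 62.8908611
S → negative
λ: 8° + 1/60 + 8.8/3600 = 8 + 0.016667 + 0.002444 = 8.0191111
W ⇒ negate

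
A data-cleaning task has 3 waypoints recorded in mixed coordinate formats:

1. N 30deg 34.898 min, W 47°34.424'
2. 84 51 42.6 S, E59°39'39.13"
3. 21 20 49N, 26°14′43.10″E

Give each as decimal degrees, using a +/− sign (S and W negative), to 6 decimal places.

1. 30.581633, -47.573733
2. -84.861833, 59.660869
3. 21.346944, 26.245306

Point 1:
  Latitude: 34.898′ = 0.581633°; total 30.5816333
  N → positive
  Longitude: 34.424′ = 0.573733°; total 47.5737333
  W ⇒ negate
Point 2:
  Latitude: 84 + 51/60 + 42.6/3600 = 84.8618333
  hemisphere S, so the sign is −
  λ: 59° + 39/60 + 39.13/3600 = 59 + 0.650000 + 0.010869 = 59.6608694
  E → positive
Point 3:
  Lat: 21° + 20/60 + 49/3600 = 21 + 0.333333 + 0.013611 = 21.3469444
  N ⇒ keep positive
  λ: 14′ + 43.1″ = 14.71833′; 26 + 14.71833/60 = 26.2453056
  E ⇒ keep positive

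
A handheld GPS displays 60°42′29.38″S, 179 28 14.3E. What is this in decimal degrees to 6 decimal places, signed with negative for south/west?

Lat: 42′ + 29.38″ = 42.48967′; 60 + 42.48967/60 = 60.7081611
hemisphere S, so the sign is −
Lon: 179° + 28/60 + 14.3/3600 = 179 + 0.466667 + 0.003972 = 179.4706389
E ⇒ keep positive

-60.708161, 179.470639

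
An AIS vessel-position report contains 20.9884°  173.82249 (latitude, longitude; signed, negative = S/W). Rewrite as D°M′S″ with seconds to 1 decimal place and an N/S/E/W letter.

20°59′18.2″ N, 173°49′21.0″ E

Lat: whole degrees 20; 59.30400′ → 59′ and 18.240″
λ: whole degrees 173; 49.34940′ → 49′ and 20.964″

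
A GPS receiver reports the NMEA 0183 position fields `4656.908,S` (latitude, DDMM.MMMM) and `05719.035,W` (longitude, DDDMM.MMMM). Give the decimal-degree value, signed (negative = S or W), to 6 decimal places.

φ: degrees = first 2 digits = 46, minutes = 56.908; 46 + 56.908/60 = 46.9484667
S → negative
Lon: degrees = first 3 digits = 57, minutes = 19.035; 57 + 19.035/60 = 57.3172500
W → negative

-46.948467, -57.317250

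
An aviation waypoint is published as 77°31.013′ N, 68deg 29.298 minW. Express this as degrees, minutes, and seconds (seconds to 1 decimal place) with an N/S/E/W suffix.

Lat: fractional minutes 0.01300 × 60 = 0.780″
Lon: 29.29800′ → 29′ and 0.29800 × 60 = 17.880″

77°31′0.8″ N, 68°29′17.9″ W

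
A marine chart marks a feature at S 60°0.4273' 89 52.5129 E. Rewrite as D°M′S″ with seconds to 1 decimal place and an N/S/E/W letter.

60°00′25.6″ S, 89°52′30.8″ E

φ: 0.42730′ → 0′ and 0.42730 × 60 = 25.638″
Lon: fractional minutes 0.51290 × 60 = 30.774″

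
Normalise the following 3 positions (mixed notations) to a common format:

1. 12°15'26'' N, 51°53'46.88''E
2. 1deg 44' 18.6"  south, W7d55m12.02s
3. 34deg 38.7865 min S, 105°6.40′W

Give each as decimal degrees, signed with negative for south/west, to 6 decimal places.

Point 1:
  Latitude: 12° + 15/60 + 26/3600 = 12 + 0.250000 + 0.007222 = 12.2572222
  N ⇒ keep positive
  λ: 51° + 53/60 + 46.88/3600 = 51 + 0.883333 + 0.013022 = 51.8963556
  E → positive
Point 2:
  Latitude: 44′ + 18.6″ = 44.31000′; 1 + 44.31000/60 = 1.7385000
  S ⇒ negate
  Longitude: 7° + 55/60 + 12.02/3600 = 7 + 0.916667 + 0.003339 = 7.9200056
  hemisphere W, so the sign is −
Point 3:
  Latitude: 38.7865′ = 0.646442°; total 34.6464417
  S → negative
  λ: 105 + 6.4/60 = 105.1066667
  W → negative

1. 12.257222, 51.896356
2. -1.738500, -7.920006
3. -34.646442, -105.106667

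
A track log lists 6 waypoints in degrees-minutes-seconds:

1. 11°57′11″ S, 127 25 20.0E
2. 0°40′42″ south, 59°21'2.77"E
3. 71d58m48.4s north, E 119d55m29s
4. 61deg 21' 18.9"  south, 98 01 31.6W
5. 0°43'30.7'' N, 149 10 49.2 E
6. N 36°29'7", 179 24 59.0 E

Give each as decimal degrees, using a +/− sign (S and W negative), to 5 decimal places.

1. -11.95306, 127.42222
2. -0.67833, 59.35077
3. 71.98011, 119.92472
4. -61.35525, -98.02544
5. 0.72519, 149.18033
6. 36.48528, 179.41639

Point 1:
  Lat: 57′ + 11″ = 57.18333′; 11 + 57.18333/60 = 11.953056
  S → negative
  λ: 127° + 25/60 + 20/3600 = 127 + 0.416667 + 0.005556 = 127.422222
  E ⇒ keep positive
Point 2:
  Latitude: 0 + 40/60 + 42/3600 = 0.678333
  hemisphere S, so the sign is −
  λ: 59 + 21/60 + 2.77/3600 = 59.350769
  E ⇒ keep positive
Point 3:
  Lat: 71° + 58/60 + 48.4/3600 = 71 + 0.966667 + 0.013444 = 71.980111
  N → positive
  Lon: 119° + 55/60 + 29/3600 = 119 + 0.916667 + 0.008056 = 119.924722
  E → positive
Point 4:
  Latitude: 21′ + 18.9″ = 21.31500′; 61 + 21.31500/60 = 61.355250
  hemisphere S, so the sign is −
  Longitude: 1′ + 31.6″ = 1.52667′; 98 + 1.52667/60 = 98.025444
  W → negative
Point 5:
  Latitude: 0° + 43/60 + 30.7/3600 = 0 + 0.716667 + 0.008528 = 0.725194
  N → positive
  Lon: 149° + 10/60 + 49.2/3600 = 149 + 0.166667 + 0.013667 = 149.180333
  E ⇒ keep positive
Point 6:
  Lat: 29′ + 7″ = 29.11667′; 36 + 29.11667/60 = 36.485278
  N ⇒ keep positive
  λ: 179° + 24/60 + 59/3600 = 179 + 0.400000 + 0.016389 = 179.416389
  E → positive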